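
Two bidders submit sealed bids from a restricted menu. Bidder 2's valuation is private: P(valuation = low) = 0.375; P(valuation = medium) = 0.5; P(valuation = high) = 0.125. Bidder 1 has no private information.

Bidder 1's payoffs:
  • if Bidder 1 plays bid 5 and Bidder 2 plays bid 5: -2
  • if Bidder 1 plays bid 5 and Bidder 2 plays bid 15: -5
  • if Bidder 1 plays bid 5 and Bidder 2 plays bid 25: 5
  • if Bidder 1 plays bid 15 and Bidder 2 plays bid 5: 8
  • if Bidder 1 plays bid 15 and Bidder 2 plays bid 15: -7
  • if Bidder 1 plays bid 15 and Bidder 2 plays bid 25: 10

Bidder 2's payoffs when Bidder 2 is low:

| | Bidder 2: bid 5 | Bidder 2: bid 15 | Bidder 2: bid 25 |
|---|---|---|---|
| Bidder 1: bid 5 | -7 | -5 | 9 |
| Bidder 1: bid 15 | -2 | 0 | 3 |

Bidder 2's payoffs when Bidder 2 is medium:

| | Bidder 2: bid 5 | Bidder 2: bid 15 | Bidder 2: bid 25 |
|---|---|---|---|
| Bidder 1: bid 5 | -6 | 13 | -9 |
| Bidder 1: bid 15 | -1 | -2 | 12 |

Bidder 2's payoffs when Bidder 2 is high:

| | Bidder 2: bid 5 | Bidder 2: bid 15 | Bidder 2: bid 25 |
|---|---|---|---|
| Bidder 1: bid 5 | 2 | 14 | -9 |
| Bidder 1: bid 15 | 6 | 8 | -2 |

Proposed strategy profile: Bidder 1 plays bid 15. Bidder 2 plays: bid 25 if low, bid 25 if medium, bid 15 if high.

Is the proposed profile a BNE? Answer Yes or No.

Yes

Bidder 1 plays bid 15: E[bid 15] = 0.375·(10) + 0.5·(10) + 0.125·(-7) = 7.875; E[bid 5] = 3.75. Best-responding. ✓
Bidder 2 (valuation low), facing bid 15: bid 5 gives -2, bid 15 gives 0, bid 25 gives 3. Proposed bid 25 is best. ✓
Bidder 2 (valuation medium), facing bid 15: bid 5 gives -1, bid 15 gives -2, bid 25 gives 12. Proposed bid 25 is best. ✓
Bidder 2 (valuation high), facing bid 15: bid 5 gives 6, bid 15 gives 8, bid 25 gives -2. Proposed bid 15 is best. ✓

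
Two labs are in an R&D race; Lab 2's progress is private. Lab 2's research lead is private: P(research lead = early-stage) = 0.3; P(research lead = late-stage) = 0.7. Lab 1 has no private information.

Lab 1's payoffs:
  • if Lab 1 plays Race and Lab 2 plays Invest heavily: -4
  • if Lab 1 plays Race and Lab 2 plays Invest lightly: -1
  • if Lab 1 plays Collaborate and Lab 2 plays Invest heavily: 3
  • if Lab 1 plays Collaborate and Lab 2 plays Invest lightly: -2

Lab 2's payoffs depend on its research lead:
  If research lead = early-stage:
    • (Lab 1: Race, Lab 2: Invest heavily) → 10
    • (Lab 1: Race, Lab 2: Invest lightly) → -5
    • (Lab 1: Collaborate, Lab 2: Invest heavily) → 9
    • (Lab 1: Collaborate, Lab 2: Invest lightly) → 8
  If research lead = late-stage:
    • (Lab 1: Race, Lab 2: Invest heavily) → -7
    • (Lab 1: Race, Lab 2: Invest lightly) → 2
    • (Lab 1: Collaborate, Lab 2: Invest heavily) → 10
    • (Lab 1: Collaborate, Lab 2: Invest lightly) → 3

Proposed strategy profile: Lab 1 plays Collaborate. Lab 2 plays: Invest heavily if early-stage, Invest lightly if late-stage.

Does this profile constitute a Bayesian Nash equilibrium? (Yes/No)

No

Lab 1 plays Collaborate: E[Collaborate] = 0.3·(3) + 0.7·(-2) = -0.5; E[Race] = -1.9. Best-responding. ✓
Lab 2 (research lead early-stage), facing Collaborate: Invest heavily gives 9, Invest lightly gives 8. Proposed Invest heavily is best. ✓
Lab 2 (research lead late-stage), facing Collaborate: Invest heavily gives 10, Invest lightly gives 3. Proposed Invest lightly is not best — profitable deviation exists. ✗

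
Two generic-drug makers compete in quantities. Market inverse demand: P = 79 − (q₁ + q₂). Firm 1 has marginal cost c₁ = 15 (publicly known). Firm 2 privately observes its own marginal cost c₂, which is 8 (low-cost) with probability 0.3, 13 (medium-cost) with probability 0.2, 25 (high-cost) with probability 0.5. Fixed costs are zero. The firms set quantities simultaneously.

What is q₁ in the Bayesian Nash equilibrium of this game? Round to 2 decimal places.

22.17

Each type of Firm 2 best-responds to q₁; Firm 1 best-responds to the expected q₂ over Firm 2's types.
Firm 2 with cost c maximizes (79 − (q₁+q₂) − c)·q₂, giving q₂(c) = (79 − c − q₁)/2.
E[c₂] = 0.3·8 + 0.2·13 + 0.5·25 = 17.5
Firm 1's FOC against E[q₂] yields q₁ = (79 − 2·15 + E[c₂])/3 = (79 − 30 + 17.5)/3 = 22.1667.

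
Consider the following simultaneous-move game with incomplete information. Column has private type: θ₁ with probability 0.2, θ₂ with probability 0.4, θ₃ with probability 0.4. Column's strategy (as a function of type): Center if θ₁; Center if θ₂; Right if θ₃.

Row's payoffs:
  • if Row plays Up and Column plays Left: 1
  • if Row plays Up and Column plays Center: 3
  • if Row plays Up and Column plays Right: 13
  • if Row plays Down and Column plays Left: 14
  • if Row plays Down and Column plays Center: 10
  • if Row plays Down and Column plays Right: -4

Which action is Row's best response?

Compute Row's expected payoff for each action, taking the expectation over Column's type.
E[Up] = 0.2·(3) + 0.4·(3) + 0.4·(13) = 7
E[Down] = 0.2·(10) + 0.4·(10) + 0.4·(-4) = 4.4
Best response: Up (7 is the largest).

Up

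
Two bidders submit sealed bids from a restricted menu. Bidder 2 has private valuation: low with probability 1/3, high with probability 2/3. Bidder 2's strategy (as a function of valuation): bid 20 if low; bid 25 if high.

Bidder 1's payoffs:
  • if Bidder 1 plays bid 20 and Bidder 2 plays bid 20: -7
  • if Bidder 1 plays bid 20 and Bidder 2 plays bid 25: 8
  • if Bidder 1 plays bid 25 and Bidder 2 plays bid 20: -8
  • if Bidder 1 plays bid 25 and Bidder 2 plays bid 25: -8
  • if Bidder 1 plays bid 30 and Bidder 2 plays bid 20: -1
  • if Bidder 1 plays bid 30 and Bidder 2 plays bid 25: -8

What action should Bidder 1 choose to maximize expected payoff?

bid 20

E[bid 20] = 1/3·(-7) + 2/3·(8) = 3
E[bid 25] = 1/3·(-8) + 2/3·(-8) = -8
E[bid 30] = 1/3·(-1) + 2/3·(-8) = -17/3
Best response: bid 20 (3 is the largest).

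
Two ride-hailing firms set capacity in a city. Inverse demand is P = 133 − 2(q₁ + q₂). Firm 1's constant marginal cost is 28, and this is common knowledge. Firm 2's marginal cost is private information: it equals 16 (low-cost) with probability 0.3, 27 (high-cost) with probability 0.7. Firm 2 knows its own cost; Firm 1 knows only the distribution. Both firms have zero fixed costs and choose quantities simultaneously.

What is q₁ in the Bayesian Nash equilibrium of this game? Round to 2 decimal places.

Type-c best response for Firm 2: q₂(c) = (133 − c)/4 − q₁/2.
Firm 1 maximizes expected profit; its first-order condition is 133 − 4q₁ − 2E[q₂] − 28 = 0.
Substituting E[q₂] and solving: E[c₂] = 23.7, so q₁ = (133 − 2·28 + 23.7)/6 = 16.7833.

16.78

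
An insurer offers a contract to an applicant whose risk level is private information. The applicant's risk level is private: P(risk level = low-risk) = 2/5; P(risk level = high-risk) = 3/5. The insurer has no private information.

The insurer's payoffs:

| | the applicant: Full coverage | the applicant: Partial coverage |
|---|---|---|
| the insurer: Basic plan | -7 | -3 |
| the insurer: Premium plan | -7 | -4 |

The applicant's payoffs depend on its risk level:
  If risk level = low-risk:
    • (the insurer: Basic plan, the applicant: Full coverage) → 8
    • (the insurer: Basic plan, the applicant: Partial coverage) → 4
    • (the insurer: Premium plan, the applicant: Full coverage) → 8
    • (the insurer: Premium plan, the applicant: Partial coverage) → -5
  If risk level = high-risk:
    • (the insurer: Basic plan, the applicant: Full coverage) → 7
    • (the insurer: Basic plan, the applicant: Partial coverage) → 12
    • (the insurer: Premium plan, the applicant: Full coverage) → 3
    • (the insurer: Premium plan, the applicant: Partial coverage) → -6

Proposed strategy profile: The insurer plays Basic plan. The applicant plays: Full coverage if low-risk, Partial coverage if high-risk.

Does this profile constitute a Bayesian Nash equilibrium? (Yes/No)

Yes

The insurer plays Basic plan: E[Basic plan] = 2/5·(-7) + 3/5·(-3) = -23/5; E[Premium plan] = -26/5. Best-responding. ✓
The applicant (risk level low-risk), facing Basic plan: Full coverage gives 8, Partial coverage gives 4. Proposed Full coverage is best. ✓
The applicant (risk level high-risk), facing Basic plan: Full coverage gives 7, Partial coverage gives 12. Proposed Partial coverage is best. ✓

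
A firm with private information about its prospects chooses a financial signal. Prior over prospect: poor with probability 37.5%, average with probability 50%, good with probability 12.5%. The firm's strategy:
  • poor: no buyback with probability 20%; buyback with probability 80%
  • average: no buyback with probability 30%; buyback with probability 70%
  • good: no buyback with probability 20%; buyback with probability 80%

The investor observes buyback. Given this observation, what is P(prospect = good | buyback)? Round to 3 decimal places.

0.133

P(buyback) = 0.375·0.8 + 0.5·0.7 + 0.125·0.8 = 0.75
P(good | buyback) = (0.125·0.8) / 0.75 = 0.1 / 0.75 = 0.133333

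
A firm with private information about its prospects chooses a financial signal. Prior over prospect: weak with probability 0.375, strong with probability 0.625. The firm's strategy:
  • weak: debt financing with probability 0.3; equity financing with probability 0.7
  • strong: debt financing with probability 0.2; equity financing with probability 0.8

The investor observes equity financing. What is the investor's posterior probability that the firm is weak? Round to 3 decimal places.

0.344

Apply Bayes' rule using the sender's strategy as the likelihood.
P(equity financing) = 0.375·0.7 + 0.625·0.8 = 0.7625
P(weak | equity financing) = (0.375·0.7) / 0.7625 = 0.2625 / 0.7625 = 0.344262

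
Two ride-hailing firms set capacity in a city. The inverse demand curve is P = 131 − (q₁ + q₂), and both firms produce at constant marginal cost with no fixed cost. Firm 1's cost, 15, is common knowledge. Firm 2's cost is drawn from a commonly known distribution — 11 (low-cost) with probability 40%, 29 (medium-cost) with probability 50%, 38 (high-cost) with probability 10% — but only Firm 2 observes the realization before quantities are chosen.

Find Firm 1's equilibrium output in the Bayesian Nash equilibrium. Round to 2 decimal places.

Each type of Firm 2 best-responds to q₁; Firm 1 best-responds to the expected q₂ over Firm 2's types.
Firm 2 with cost c maximizes (131 − (q₁+q₂) − c)·q₂, giving q₂(c) = (131 − c − q₁)/2.
E[c₂] = 0.4·11 + 0.5·29 + 0.1·38 = 22.7
Firm 1's FOC against E[q₂] yields q₁ = (131 − 2·15 + E[c₂])/3 = (131 − 30 + 22.7)/3 = 41.2333.

41.23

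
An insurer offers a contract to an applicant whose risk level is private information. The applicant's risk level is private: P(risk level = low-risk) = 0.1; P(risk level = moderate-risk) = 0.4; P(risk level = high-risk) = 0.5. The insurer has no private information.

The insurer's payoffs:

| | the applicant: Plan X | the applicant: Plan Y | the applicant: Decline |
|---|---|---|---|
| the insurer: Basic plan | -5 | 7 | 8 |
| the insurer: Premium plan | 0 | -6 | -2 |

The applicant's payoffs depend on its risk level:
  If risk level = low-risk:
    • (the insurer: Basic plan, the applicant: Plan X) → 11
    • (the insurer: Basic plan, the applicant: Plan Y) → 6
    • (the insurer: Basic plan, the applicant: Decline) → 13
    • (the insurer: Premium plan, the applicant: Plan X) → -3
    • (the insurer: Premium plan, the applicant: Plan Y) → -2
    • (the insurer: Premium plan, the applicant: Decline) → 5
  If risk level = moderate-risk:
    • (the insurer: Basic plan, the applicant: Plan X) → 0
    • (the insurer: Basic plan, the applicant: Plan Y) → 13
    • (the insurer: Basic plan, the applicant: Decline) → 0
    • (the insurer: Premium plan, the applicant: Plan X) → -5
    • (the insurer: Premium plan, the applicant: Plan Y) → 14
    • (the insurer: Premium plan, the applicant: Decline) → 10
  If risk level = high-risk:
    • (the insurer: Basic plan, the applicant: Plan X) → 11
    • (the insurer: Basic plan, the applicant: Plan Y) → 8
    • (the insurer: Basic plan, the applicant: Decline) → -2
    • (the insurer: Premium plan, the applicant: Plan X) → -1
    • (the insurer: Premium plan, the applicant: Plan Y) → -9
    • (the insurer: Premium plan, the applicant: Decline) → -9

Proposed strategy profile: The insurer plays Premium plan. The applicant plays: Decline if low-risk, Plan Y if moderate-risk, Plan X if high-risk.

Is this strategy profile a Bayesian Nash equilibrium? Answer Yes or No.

The insurer plays Premium plan: E[Premium plan] = 0.1·(-2) + 0.4·(-6) + 0.5·(0) = -2.6; E[Basic plan] = 1.1. Not best-responding. ✗
The applicant (risk level low-risk), facing Premium plan: Plan X gives -3, Plan Y gives -2, Decline gives 5. Proposed Decline is best. ✓
The applicant (risk level moderate-risk), facing Premium plan: Plan X gives -5, Plan Y gives 14, Decline gives 10. Proposed Plan Y is best. ✓
The applicant (risk level high-risk), facing Premium plan: Plan X gives -1, Plan Y gives -9, Decline gives -9. Proposed Plan X is best. ✓

No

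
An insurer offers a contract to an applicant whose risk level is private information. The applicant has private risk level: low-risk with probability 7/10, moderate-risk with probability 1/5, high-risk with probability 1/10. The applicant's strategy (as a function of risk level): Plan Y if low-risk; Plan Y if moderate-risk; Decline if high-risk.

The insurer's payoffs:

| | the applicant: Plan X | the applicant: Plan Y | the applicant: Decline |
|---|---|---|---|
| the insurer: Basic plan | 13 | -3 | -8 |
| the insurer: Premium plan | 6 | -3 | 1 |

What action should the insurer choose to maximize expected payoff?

Premium plan

Compute the insurer's expected payoff for each action, taking the expectation over the applicant's type.
E[Basic plan] = 7/10·(-3) + 1/5·(-3) + 1/10·(-8) = -7/2
E[Premium plan] = 7/10·(-3) + 1/5·(-3) + 1/10·(1) = -13/5
Best response: Premium plan (-13/5 is the largest).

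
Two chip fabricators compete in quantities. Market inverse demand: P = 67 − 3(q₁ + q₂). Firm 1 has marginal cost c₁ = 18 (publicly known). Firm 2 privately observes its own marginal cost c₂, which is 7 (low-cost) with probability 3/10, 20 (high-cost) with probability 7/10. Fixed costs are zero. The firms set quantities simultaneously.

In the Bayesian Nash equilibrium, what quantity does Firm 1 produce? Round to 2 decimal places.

Firm 2 with cost c maximizes (67 − 3(q₁+q₂) − c)·q₂, giving q₂(c) = (67 − c − 3q₁)/6.
E[c₂] = 3/10·7 + 7/10·20 = 16.1
Firm 1's FOC against E[q₂] yields q₁ = (67 − 2·18 + E[c₂])/9 = (67 − 36 + 16.1)/9 = 5.23333.

5.23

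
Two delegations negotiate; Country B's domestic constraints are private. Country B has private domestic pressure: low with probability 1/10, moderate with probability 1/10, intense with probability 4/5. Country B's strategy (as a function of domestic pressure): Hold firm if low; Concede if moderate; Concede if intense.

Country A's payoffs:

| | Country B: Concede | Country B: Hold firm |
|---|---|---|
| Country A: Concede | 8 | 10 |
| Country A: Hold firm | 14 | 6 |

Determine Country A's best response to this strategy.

Hold firm

Compute Country A's expected payoff for each action, taking the expectation over Country B's type.
E[Concede] = 1/10·(10) + 1/10·(8) + 4/5·(8) = 41/5
E[Hold firm] = 1/10·(6) + 1/10·(14) + 4/5·(14) = 66/5
Best response: Hold firm (66/5 is the largest).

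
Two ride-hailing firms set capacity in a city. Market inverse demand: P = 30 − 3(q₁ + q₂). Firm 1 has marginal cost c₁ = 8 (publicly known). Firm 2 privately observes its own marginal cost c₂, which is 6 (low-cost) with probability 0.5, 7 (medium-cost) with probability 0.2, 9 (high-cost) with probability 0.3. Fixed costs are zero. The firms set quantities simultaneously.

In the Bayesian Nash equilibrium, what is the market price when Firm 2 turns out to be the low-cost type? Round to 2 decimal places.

Each type of Firm 2 best-responds to q₁; Firm 1 best-responds to the expected q₂ over Firm 2's types.
Firm 2 with cost c maximizes (30 − 3(q₁+q₂) − c)·q₂, giving q₂(c) = (30 − c − 3q₁)/6.
E[c₂] = 0.5·6 + 0.2·7 + 0.3·9 = 7.1
Firm 1's FOC against E[q₂] yields q₁ = (30 − 2·8 + E[c₂])/9 = (30 − 16 + 7.1)/9 = 2.34444.
q₂(low-cost) = 2.82778, so P = 30 − 3·(2.34444 + 2.82778) = 14.4833.

14.48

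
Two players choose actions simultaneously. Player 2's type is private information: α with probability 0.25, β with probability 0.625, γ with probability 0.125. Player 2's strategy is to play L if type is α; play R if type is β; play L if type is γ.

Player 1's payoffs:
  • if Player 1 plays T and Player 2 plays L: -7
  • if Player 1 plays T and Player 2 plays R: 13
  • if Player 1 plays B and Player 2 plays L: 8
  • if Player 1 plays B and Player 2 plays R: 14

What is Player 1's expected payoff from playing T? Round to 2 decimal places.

E[T] = 0.25·(-7) + 0.625·13 + 0.125·(-7) = (-1.75) + 8.125 + (-0.875) = 5.5

5.50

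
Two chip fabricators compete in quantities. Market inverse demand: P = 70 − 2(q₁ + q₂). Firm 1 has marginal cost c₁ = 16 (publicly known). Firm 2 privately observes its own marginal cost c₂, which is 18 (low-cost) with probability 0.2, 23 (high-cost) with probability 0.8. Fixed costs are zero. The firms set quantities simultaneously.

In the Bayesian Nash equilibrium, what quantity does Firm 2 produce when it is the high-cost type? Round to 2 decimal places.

Each type of Firm 2 best-responds to q₁; Firm 1 best-responds to the expected q₂ over Firm 2's types.
Firm 2 with cost c maximizes (70 − 2(q₁+q₂) − c)·q₂, giving q₂(c) = (70 − c − 2q₁)/4.
E[c₂] = 0.2·18 + 0.8·23 = 22
Firm 1's FOC against E[q₂] yields q₁ = (70 − 2·16 + E[c₂])/6 = (70 − 32 + 22)/6 = 10.
q₂(high-cost) = (70 − 23 − 2·10)/4 = 6.75.

6.75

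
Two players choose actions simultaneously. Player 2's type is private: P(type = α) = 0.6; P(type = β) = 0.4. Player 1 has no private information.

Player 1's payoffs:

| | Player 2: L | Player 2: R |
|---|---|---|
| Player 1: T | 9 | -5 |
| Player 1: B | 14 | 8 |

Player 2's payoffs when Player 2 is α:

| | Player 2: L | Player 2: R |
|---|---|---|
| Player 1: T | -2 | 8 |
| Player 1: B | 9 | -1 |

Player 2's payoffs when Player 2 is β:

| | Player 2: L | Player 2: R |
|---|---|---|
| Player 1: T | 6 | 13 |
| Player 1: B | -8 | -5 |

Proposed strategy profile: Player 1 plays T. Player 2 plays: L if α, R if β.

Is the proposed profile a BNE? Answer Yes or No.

A profile is a BNE iff every type of every player is best-responding given beliefs about the other side.
Player 1 plays T: E[T] = 0.6·(9) + 0.4·(-5) = 3.4; E[B] = 11.6. Not best-responding. ✗
Player 2 (type α), facing T: L gives -2, R gives 8. Proposed L is not best — profitable deviation exists. ✗
Player 2 (type β), facing T: L gives 6, R gives 13. Proposed R is best. ✓

No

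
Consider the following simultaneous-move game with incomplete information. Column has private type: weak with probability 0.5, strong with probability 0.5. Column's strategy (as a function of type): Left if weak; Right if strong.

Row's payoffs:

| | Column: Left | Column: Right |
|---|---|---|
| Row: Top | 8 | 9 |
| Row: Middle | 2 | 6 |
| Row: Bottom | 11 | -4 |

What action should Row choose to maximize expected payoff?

Compute Row's expected payoff for each action, taking the expectation over Column's type.
E[Top] = 0.5·(8) + 0.5·(9) = 8.5
E[Middle] = 0.5·(2) + 0.5·(6) = 4
E[Bottom] = 0.5·(11) + 0.5·(-4) = 3.5
Best response: Top (8.5 is the largest).

Top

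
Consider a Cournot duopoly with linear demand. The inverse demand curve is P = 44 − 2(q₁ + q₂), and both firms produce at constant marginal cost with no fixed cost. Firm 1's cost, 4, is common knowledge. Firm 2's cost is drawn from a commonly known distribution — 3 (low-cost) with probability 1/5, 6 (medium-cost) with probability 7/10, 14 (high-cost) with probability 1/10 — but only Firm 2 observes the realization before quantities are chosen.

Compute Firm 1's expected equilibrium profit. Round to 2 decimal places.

Type-c best response for Firm 2: q₂(c) = (44 − c)/4 − q₁/2.
Firm 1 maximizes expected profit; its first-order condition is 44 − 4q₁ − 2E[q₂] − 4 = 0.
Substituting E[q₂] and solving: E[c₂] = 6.2, so q₁ = (44 − 2·4 + 6.2)/6 = 7.03333.
E[P] = 44 − 2·(q₁ + E[q₂]) = 18.0667; Firm 1's expected profit = (E[P] − 4)·q₁ = (18.0667 − 4)·7.03333 = 98.9356.

98.94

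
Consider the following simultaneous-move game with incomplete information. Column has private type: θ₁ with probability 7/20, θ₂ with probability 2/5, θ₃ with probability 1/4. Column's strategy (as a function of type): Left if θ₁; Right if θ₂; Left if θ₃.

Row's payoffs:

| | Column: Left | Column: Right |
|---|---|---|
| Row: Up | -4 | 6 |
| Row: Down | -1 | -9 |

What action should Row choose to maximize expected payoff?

Up

E[Up] = 7/20·(-4) + 2/5·(6) + 1/4·(-4) = 0
E[Down] = 7/20·(-1) + 2/5·(-9) + 1/4·(-1) = -21/5
Best response: Up (0 is the largest).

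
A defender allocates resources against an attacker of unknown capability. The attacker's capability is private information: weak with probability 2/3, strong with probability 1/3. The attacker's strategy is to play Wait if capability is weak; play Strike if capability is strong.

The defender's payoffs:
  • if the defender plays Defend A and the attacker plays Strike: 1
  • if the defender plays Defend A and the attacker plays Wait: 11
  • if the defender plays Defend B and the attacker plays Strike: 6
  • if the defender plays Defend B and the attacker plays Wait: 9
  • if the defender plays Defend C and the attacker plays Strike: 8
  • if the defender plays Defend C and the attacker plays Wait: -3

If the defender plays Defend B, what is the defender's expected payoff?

Take the expectation over the attacker's capability, weighting each type's action by its prior probability.
E[Defend B] = 2/3·9 + 1/3·6 = 6 + 2 = 8

8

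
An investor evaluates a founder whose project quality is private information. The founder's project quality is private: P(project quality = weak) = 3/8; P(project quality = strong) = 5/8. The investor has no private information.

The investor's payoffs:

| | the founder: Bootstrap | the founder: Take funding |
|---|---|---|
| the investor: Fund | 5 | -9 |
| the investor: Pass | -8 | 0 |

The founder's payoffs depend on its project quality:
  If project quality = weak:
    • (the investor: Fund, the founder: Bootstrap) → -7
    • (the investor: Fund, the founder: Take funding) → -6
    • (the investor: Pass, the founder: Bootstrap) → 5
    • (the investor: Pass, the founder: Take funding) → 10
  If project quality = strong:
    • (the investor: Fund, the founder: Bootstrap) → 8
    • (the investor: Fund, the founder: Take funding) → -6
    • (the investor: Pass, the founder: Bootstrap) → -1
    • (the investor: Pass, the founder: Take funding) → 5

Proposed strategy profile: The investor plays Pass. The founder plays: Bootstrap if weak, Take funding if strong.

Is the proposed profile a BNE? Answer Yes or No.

No

A profile is a BNE iff every type of every player is best-responding given beliefs about the other side.
The investor plays Pass: E[Pass] = 3/8·(-8) + 5/8·(0) = -3; E[Fund] = -15/4. Best-responding. ✓
The founder (project quality weak), facing Pass: Bootstrap gives 5, Take funding gives 10. Proposed Bootstrap is not best — profitable deviation exists. ✗
The founder (project quality strong), facing Pass: Bootstrap gives -1, Take funding gives 5. Proposed Take funding is best. ✓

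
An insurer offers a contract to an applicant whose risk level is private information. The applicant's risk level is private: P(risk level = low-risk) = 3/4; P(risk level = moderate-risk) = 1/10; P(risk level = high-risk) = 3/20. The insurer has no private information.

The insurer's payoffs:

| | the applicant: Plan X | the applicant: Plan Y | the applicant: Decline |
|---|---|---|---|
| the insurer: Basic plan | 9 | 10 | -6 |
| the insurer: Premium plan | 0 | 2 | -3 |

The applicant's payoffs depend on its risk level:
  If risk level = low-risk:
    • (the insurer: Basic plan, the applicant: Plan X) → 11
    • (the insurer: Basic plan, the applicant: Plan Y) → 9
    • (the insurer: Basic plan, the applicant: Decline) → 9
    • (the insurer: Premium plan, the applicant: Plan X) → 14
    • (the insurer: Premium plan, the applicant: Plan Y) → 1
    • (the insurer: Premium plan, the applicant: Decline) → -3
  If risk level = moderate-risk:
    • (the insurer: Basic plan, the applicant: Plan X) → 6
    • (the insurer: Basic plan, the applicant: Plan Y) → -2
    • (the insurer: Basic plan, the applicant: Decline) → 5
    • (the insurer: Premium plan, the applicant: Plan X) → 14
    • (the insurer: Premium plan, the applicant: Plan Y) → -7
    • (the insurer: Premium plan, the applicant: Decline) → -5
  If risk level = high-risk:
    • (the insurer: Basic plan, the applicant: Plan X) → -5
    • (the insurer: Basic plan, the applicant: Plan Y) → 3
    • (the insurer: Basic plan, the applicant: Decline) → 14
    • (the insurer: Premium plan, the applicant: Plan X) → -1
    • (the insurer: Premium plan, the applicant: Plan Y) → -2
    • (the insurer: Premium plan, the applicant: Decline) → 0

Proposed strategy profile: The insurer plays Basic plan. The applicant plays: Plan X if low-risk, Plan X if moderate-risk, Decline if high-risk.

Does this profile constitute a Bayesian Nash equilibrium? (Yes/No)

The insurer plays Basic plan: E[Basic plan] = 3/4·(9) + 1/10·(9) + 3/20·(-6) = 27/4; E[Premium plan] = -9/20. Best-responding. ✓
The applicant (risk level low-risk), facing Basic plan: Plan X gives 11, Plan Y gives 9, Decline gives 9. Proposed Plan X is best. ✓
The applicant (risk level moderate-risk), facing Basic plan: Plan X gives 6, Plan Y gives -2, Decline gives 5. Proposed Plan X is best. ✓
The applicant (risk level high-risk), facing Basic plan: Plan X gives -5, Plan Y gives 3, Decline gives 14. Proposed Decline is best. ✓

Yes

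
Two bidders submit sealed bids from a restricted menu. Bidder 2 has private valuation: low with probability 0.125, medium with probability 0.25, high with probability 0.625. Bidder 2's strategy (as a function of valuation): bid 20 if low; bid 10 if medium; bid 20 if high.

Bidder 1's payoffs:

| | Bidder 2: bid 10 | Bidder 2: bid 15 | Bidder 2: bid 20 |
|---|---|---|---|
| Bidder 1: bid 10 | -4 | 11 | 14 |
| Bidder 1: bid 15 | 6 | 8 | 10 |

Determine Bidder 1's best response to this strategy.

bid 10

E[bid 10] = 0.125·(14) + 0.25·(-4) + 0.625·(14) = 9.5
E[bid 15] = 0.125·(10) + 0.25·(6) + 0.625·(10) = 9
Best response: bid 10 (9.5 is the largest).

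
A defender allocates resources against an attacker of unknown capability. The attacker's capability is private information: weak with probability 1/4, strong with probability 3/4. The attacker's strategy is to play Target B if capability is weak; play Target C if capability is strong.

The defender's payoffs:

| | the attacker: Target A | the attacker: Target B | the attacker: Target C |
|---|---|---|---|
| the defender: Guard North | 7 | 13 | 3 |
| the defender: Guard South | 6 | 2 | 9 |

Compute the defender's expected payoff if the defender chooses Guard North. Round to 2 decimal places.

5.50

Take the expectation over the attacker's capability, weighting each type's action by its prior probability.
E[Guard North] = 1/4·13 + 3/4·3 = 13/4 + 9/4 = 11/2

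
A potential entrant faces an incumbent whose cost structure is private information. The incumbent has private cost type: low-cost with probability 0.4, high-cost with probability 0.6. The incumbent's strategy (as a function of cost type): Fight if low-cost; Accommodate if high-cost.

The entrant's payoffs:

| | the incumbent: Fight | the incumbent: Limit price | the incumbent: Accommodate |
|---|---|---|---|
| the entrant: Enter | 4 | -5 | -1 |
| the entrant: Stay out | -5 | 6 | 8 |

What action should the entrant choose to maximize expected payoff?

Stay out

E[Enter] = 0.4·(4) + 0.6·(-1) = 1
E[Stay out] = 0.4·(-5) + 0.6·(8) = 2.8
Best response: Stay out (2.8 is the largest).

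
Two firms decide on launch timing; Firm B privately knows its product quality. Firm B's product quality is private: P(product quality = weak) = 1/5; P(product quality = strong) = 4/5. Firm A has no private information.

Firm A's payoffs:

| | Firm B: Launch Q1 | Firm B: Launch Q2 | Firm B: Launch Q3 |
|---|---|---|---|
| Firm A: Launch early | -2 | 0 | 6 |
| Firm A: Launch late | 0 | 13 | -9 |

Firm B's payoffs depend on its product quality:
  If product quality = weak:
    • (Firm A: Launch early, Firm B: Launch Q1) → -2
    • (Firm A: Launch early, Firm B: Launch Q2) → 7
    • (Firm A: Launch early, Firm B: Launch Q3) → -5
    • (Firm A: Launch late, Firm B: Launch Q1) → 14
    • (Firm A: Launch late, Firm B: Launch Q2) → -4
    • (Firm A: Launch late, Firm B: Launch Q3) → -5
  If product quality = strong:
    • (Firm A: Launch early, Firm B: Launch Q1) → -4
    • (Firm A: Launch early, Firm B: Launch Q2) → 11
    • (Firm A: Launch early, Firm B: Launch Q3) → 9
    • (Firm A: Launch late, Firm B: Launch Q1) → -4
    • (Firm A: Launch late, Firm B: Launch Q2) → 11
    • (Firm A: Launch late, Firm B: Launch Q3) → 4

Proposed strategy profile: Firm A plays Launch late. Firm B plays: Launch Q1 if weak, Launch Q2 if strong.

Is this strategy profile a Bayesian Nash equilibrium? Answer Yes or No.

A profile is a BNE iff every type of every player is best-responding given beliefs about the other side.
Firm A plays Launch late: E[Launch late] = 1/5·(0) + 4/5·(13) = 52/5; E[Launch early] = -2/5. Best-responding. ✓
Firm B (product quality weak), facing Launch late: Launch Q1 gives 14, Launch Q2 gives -4, Launch Q3 gives -5. Proposed Launch Q1 is best. ✓
Firm B (product quality strong), facing Launch late: Launch Q1 gives -4, Launch Q2 gives 11, Launch Q3 gives 4. Proposed Launch Q2 is best. ✓

Yes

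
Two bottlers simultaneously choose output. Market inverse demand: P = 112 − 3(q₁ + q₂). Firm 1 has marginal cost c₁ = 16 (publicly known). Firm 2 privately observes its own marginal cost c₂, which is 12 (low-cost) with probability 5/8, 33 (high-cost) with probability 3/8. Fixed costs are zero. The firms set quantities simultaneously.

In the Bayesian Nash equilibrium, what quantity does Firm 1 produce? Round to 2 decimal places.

11.10

Firm 2 with cost c maximizes (112 − 3(q₁+q₂) − c)·q₂, giving q₂(c) = (112 − c − 3q₁)/6.
E[c₂] = 5/8·12 + 3/8·33 = 19.875
Firm 1's FOC against E[q₂] yields q₁ = (112 − 2·16 + E[c₂])/9 = (112 − 32 + 19.875)/9 = 11.0972.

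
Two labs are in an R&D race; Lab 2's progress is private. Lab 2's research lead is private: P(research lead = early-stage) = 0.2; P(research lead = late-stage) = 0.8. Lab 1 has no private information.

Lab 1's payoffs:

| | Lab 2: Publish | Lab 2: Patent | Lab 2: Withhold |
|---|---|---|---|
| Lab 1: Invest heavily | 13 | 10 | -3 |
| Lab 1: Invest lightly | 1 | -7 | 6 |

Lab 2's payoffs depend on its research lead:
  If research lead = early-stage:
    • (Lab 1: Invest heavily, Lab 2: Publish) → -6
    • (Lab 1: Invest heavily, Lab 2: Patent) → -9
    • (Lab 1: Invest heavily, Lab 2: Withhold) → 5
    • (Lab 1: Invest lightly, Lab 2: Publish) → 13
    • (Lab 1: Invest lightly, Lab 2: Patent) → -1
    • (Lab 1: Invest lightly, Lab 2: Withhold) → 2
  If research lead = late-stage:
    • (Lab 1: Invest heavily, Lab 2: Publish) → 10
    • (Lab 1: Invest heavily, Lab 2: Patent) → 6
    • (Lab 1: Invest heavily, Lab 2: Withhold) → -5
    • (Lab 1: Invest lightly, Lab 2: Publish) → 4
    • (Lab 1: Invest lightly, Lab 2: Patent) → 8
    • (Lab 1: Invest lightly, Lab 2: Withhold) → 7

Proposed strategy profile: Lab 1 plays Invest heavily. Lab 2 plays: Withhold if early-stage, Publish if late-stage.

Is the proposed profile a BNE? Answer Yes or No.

Lab 1 plays Invest heavily: E[Invest heavily] = 0.2·(-3) + 0.8·(13) = 9.8; E[Invest lightly] = 2. Best-responding. ✓
Lab 2 (research lead early-stage), facing Invest heavily: Publish gives -6, Patent gives -9, Withhold gives 5. Proposed Withhold is best. ✓
Lab 2 (research lead late-stage), facing Invest heavily: Publish gives 10, Patent gives 6, Withhold gives -5. Proposed Publish is best. ✓

Yes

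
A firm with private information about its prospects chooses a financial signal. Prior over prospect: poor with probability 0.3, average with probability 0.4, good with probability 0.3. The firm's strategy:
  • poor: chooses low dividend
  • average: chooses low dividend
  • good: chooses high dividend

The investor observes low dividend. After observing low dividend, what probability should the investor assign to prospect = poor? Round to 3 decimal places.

0.429

P(low dividend) = 0.3·1 + 0.4·1 + 0.3·0 = 0.7
P(poor | low dividend) = (0.3·1) / 0.7 = 0.3 / 0.7 = 0.428571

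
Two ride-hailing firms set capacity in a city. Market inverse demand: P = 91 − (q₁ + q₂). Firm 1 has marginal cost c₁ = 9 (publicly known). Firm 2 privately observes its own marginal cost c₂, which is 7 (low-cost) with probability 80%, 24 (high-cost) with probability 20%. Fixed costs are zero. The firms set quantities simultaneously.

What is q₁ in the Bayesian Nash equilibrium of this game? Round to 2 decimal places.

27.80

Type-c best response for Firm 2: q₂(c) = (91 − c)/2 − q₁/2.
Firm 1 maximizes expected profit; its first-order condition is 91 − 2q₁ − E[q₂] − 9 = 0.
Substituting E[q₂] and solving: E[c₂] = 10.4, so q₁ = (91 − 2·9 + 10.4)/3 = 27.8.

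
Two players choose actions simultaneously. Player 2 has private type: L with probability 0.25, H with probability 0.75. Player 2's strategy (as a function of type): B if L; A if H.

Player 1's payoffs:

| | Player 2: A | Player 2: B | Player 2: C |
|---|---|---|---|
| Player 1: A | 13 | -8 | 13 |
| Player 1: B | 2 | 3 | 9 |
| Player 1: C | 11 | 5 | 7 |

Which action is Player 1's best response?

Compute Player 1's expected payoff for each action, taking the expectation over Player 2's type.
E[A] = 0.25·(-8) + 0.75·(13) = 7.75
E[B] = 0.25·(3) + 0.75·(2) = 2.25
E[C] = 0.25·(5) + 0.75·(11) = 9.5
Best response: C (9.5 is the largest).

C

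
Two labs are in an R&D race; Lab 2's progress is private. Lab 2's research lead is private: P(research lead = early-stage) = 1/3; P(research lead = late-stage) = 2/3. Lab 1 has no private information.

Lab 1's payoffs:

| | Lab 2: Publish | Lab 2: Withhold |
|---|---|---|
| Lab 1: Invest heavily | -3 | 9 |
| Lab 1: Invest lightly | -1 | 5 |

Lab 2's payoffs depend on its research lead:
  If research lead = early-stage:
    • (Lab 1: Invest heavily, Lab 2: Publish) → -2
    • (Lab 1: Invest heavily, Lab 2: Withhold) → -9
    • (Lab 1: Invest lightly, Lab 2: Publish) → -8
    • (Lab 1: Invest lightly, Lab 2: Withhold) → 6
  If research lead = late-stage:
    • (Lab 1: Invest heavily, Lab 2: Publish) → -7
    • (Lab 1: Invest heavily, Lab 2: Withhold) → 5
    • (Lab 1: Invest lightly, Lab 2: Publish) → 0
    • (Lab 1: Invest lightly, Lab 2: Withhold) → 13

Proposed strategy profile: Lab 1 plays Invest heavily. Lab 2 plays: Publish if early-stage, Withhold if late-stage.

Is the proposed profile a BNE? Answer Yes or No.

A profile is a BNE iff every type of every player is best-responding given beliefs about the other side.
Lab 1 plays Invest heavily: E[Invest heavily] = 1/3·(-3) + 2/3·(9) = 5; E[Invest lightly] = 3. Best-responding. ✓
Lab 2 (research lead early-stage), facing Invest heavily: Publish gives -2, Withhold gives -9. Proposed Publish is best. ✓
Lab 2 (research lead late-stage), facing Invest heavily: Publish gives -7, Withhold gives 5. Proposed Withhold is best. ✓

Yes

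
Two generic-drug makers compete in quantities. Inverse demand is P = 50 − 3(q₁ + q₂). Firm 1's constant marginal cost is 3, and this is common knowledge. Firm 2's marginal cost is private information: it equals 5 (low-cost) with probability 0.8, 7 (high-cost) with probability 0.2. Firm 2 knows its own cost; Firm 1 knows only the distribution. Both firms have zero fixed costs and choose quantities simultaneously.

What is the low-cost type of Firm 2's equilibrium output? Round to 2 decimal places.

Type-c best response for Firm 2: q₂(c) = (50 − c)/6 − q₁/2.
Firm 1 maximizes expected profit; its first-order condition is 50 − 6q₁ − 3E[q₂] − 3 = 0.
Substituting E[q₂] and solving: E[c₂] = 5.4, so q₁ = (50 − 2·3 + 5.4)/9 = 5.48889.
q₂(low-cost) = (50 − 5 − 3·5.48889)/6 = 4.75556.

4.76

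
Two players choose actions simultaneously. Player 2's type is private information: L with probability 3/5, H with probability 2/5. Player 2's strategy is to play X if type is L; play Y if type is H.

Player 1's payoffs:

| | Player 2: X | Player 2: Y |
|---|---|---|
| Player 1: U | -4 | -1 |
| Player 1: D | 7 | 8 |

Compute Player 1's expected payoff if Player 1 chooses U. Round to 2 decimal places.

E[U] = 3/5·(-4) + 2/5·(-1) = (-12/5) + (-2/5) = -14/5

-2.80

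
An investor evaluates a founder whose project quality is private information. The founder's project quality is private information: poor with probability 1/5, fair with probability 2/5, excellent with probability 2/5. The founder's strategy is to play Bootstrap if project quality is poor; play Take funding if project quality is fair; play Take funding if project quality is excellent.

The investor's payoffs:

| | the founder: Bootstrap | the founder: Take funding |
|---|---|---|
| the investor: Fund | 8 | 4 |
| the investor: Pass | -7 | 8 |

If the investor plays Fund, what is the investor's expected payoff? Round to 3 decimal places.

4.800

Take the expectation over the founder's project quality, weighting each type's action by its prior probability.
E[Fund] = 1/5·8 + 2/5·4 + 2/5·4 = 8/5 + 8/5 + 8/5 = 24/5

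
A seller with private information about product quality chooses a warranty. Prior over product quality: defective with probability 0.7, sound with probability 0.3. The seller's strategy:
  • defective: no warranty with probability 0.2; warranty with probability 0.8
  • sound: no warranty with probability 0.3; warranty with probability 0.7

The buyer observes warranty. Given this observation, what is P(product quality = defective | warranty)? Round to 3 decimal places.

P(warranty) = 0.7·0.8 + 0.3·0.7 = 0.77
P(defective | warranty) = (0.7·0.8) / 0.77 = 0.56 / 0.77 = 0.727273

0.727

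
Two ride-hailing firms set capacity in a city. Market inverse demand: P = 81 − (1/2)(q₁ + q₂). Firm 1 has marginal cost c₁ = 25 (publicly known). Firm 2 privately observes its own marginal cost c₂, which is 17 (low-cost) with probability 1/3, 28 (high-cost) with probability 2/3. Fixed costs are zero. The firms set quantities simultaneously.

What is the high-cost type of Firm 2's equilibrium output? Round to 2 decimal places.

34.56

Type-c best response for Firm 2: q₂(c) = (81 − c) − q₁/2.
Firm 1 maximizes expected profit; its first-order condition is 81 − q₁ − (1/2)E[q₂] − 25 = 0.
Substituting E[q₂] and solving: E[c₂] = 24.3333, so q₁ = (81 − 2·25 + 24.3333)/(3/2) = 36.8889.
q₂(high-cost) = (81 − 28 − (1/2)·36.8889) = 34.5556.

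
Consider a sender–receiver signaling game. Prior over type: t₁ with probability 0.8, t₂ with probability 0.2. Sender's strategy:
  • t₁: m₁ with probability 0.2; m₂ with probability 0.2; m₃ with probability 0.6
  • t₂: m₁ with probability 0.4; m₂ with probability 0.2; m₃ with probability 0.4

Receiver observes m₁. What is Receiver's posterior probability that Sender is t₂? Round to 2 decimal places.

0.33

Apply Bayes' rule using the sender's strategy as the likelihood.
P(m₁) = 0.8·0.2 + 0.2·0.4 = 0.24
P(t₂ | m₁) = (0.2·0.4) / 0.24 = 0.08 / 0.24 = 0.333333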